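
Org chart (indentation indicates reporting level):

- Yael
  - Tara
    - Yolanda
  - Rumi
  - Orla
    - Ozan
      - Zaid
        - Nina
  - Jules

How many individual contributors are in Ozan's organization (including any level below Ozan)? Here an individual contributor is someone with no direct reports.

The only person in Ozan's organization with no one reporting to them is Nina. That is 1.

1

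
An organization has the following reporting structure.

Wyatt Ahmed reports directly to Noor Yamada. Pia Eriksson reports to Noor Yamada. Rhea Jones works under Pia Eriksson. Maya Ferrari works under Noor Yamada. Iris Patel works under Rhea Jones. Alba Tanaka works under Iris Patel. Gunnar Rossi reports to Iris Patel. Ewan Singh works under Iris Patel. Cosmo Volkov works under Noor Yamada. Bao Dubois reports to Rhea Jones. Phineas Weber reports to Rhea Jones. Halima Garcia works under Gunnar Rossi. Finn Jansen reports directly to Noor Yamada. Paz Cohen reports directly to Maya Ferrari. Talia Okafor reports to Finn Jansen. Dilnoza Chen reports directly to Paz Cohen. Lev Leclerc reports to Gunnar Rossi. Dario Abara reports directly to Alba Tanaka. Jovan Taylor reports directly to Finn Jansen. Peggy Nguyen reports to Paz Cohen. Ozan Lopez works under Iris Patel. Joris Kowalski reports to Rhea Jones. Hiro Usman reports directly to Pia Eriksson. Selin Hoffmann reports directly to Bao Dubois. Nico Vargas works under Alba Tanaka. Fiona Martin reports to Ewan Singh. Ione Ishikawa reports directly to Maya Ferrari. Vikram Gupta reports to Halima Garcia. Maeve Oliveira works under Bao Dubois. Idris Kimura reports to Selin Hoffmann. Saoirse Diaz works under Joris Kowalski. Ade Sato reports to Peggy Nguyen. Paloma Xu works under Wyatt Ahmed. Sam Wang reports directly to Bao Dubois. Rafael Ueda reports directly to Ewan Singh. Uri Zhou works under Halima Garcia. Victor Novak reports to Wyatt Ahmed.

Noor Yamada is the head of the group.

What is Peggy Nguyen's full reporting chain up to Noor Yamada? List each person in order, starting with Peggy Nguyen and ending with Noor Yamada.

Peggy Nguyen -> Paz Cohen -> Maya Ferrari -> Noor Yamada

Peggy Nguyen reports to Paz Cohen. Paz Cohen reports to Maya Ferrari. Maya Ferrari reports to Noor Yamada. Noor Yamada is at the top.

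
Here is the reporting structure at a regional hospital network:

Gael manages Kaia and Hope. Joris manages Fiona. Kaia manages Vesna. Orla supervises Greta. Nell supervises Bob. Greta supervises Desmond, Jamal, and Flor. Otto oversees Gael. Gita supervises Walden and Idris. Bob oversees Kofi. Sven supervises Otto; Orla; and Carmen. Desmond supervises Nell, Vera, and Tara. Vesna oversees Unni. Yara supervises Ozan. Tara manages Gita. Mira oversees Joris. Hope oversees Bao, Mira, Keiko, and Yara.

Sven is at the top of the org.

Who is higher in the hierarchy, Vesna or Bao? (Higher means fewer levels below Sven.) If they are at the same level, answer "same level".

same level

Both Vesna and Bao are 4 levels below Sven.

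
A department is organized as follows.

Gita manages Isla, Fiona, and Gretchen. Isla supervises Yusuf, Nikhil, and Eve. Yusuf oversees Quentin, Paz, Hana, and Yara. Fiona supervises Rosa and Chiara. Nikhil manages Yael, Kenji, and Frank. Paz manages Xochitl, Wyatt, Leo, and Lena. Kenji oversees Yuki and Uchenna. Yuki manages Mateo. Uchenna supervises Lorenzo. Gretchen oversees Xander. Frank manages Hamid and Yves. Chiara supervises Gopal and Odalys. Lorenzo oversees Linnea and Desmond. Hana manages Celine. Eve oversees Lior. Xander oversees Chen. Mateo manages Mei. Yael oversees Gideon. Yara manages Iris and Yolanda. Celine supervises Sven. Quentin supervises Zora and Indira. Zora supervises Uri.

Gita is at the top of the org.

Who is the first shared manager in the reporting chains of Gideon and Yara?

Isla

Gideon's chain of managers is Yael, Nikhil, Isla, Gita. Yara's chain of managers is Yusuf, Isla, Gita. The first manager that appears in both chains is Isla.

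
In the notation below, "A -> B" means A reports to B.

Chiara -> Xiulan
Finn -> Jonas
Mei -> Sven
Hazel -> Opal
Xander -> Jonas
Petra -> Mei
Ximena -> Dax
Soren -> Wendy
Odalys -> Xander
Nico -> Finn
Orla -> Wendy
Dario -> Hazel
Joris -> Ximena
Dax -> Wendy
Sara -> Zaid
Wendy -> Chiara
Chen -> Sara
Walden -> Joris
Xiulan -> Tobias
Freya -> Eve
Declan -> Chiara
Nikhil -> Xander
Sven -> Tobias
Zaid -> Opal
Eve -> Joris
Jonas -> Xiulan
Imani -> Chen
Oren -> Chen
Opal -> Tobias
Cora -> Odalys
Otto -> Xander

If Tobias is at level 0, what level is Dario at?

3

Chain from Dario up to Tobias: Dario → Hazel → Opal → Tobias. That is 3 steps up, so Dario is 3 levels below Tobias.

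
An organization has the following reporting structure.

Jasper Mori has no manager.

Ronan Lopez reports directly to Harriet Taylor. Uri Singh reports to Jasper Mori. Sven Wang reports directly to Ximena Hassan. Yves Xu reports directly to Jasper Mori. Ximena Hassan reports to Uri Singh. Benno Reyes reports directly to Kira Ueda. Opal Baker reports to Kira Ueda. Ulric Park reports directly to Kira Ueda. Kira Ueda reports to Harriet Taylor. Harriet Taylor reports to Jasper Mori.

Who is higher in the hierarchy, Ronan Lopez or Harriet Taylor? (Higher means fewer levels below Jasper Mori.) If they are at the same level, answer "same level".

Harriet Taylor

Ronan Lopez is 2 levels below Jasper Mori; Harriet Taylor is 1. Harriet Taylor is higher.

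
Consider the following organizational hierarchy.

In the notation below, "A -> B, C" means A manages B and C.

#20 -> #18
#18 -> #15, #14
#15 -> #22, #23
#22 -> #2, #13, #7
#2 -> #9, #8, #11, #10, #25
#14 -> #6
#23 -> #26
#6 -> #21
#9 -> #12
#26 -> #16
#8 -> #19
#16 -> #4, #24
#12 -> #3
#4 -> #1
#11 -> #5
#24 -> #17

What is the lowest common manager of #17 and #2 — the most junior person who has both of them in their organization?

#17's chain of managers is #24, #16, #26, #23, #15, #18, #20. #2's chain of managers is #22, #15, #18, #20. The first manager that appears in both chains is #15.

#15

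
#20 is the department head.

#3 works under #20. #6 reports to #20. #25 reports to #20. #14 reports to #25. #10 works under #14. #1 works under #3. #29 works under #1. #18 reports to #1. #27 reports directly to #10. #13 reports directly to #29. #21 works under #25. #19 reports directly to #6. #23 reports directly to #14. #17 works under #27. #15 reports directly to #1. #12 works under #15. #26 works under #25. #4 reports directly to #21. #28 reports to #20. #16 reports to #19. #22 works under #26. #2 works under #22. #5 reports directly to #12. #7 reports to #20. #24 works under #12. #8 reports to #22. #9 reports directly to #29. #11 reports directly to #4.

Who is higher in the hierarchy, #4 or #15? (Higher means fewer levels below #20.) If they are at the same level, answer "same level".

Both #4 and #15 are 3 levels below #20.

same level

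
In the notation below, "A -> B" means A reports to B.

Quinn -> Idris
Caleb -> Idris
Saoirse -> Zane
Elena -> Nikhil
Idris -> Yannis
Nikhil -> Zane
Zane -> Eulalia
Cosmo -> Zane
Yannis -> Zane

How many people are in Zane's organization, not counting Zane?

8

Zane directly manages Yannis, Saoirse, Nikhil, Cosmo. Under Yannis: Idris, Caleb, Quinn (3). Saoirse has no reports. Under Nikhil: Elena (1). Cosmo has no reports. So Zane's organization is 4 direct reports plus everyone under them: 4 + 1 + 2 + 1 = 8.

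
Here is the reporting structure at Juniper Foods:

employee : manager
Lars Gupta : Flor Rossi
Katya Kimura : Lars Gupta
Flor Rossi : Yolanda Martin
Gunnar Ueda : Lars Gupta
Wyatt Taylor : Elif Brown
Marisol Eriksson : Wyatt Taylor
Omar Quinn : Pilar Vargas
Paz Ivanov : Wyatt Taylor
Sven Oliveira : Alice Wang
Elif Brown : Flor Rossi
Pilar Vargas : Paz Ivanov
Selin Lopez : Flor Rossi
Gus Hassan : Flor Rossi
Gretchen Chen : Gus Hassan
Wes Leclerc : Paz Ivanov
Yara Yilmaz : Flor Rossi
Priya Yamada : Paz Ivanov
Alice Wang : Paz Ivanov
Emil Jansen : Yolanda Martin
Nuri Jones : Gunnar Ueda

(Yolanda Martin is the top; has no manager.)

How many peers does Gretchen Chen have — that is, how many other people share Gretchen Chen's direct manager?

Gretchen Chen reports to Gus Hassan, and Gus Hassan has no other direct reports. Gretchen Chen has 0 peers.

0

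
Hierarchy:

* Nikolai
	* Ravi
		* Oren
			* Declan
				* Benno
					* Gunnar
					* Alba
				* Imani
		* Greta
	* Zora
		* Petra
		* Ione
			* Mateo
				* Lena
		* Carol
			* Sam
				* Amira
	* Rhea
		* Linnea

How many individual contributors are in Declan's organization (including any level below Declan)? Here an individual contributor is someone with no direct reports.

3

The people in Declan's organization with no one reporting to them are Imani, Alba, Gunnar. That is 3.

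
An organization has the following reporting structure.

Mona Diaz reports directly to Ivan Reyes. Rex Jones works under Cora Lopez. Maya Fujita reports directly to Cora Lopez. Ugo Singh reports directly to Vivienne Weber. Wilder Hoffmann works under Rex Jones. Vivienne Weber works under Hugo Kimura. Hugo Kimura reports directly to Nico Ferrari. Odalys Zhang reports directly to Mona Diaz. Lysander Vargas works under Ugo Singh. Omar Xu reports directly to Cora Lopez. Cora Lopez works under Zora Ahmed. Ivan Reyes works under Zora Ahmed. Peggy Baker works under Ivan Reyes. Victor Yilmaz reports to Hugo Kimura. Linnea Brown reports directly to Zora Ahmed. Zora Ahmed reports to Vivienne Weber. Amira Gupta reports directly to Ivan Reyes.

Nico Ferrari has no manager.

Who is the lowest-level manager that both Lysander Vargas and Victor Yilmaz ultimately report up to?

Hugo Kimura

Lysander Vargas's chain of managers is Ugo Singh, Vivienne Weber, Hugo Kimura, Nico Ferrari. Victor Yilmaz's chain of managers is Hugo Kimura, Nico Ferrari. The first manager that appears in both chains is Hugo Kimura.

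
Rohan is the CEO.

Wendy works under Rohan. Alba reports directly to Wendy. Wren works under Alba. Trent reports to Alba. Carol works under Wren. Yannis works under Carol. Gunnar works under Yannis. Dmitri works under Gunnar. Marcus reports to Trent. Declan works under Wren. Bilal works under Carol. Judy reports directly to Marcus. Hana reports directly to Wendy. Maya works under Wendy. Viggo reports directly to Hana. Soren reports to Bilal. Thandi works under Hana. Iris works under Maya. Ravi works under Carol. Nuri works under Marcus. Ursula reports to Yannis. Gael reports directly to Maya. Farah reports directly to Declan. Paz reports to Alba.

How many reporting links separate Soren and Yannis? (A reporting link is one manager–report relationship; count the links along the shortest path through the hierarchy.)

Soren is 2 levels below Carol, and Yannis is 1 level below Carol (their lowest common manager). The shortest path runs up from Soren to Carol and back down to Yannis: 2 + 1 = 3 links.

3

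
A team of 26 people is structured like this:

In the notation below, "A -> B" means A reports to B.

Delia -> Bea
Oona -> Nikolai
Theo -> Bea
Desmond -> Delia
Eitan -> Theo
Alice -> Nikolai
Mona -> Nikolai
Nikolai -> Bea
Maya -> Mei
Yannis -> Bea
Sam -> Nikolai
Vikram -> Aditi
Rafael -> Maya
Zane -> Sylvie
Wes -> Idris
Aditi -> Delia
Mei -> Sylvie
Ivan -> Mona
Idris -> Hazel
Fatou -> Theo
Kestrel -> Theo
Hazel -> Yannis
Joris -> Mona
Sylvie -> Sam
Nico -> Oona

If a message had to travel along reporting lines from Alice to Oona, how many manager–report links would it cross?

Alice is 1 level below Nikolai, and Oona is 1 level below Nikolai (their lowest common manager). The shortest path runs up from Alice to Nikolai and back down to Oona: 1 + 1 = 2 links.

2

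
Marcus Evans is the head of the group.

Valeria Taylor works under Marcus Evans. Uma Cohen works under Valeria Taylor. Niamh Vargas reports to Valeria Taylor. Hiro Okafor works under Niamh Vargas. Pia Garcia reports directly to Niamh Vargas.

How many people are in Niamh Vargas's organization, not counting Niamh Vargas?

Niamh Vargas directly manages Hiro Okafor, Pia Garcia. Hiro Okafor has no reports. Pia Garcia has no reports. So Niamh Vargas's organization is 2 direct reports plus everyone under them: 1 + 1 = 2.

2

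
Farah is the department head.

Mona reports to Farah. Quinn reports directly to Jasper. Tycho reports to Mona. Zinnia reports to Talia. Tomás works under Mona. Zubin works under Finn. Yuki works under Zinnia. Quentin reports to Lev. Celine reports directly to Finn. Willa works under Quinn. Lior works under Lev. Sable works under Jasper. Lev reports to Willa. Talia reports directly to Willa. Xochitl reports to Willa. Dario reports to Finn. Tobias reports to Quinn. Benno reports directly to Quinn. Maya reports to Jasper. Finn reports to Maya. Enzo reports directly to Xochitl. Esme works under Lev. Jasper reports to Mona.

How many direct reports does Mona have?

3

Mona directly manages Jasper, Tycho, Tomás. That is 3 direct reports.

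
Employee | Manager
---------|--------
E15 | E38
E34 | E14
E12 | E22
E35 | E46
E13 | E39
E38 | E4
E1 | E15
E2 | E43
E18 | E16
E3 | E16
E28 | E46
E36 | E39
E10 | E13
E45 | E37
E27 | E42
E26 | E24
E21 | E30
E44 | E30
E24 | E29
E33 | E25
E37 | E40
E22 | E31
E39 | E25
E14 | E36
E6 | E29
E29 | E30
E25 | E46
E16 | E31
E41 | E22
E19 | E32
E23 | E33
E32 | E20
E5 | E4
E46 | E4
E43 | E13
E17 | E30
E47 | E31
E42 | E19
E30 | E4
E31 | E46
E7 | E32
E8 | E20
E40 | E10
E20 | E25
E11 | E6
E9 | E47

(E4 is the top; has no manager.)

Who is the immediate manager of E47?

E47 reports directly to E31.

E31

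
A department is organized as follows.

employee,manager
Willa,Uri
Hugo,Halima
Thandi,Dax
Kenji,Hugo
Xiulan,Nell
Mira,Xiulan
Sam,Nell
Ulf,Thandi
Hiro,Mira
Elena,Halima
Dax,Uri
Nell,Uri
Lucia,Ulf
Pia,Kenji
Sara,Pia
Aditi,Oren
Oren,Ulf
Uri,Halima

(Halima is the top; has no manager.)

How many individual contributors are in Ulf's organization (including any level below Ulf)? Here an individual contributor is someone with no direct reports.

2

The people in Ulf's organization with no one reporting to them are Lucia, Aditi. That is 2.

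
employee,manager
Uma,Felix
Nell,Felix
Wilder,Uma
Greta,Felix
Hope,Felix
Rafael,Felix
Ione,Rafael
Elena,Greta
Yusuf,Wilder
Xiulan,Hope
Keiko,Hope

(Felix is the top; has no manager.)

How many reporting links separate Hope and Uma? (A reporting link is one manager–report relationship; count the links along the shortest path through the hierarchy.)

Hope is 1 level below Felix, and Uma is 1 level below Felix (their lowest common manager). The shortest path runs up from Hope to Felix and back down to Uma: 1 + 1 = 2 links.

2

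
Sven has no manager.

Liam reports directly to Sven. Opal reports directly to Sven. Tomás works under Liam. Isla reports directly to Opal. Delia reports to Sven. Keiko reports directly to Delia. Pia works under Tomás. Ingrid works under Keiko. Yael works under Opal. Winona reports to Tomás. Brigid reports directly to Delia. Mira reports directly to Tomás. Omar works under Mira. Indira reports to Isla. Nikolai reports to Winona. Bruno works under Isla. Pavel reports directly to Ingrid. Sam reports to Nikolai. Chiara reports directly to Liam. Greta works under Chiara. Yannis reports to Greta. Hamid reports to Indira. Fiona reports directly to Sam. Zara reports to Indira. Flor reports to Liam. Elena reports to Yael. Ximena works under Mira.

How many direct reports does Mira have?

Mira directly manages Omar, Ximena. That is 2 direct reports.

2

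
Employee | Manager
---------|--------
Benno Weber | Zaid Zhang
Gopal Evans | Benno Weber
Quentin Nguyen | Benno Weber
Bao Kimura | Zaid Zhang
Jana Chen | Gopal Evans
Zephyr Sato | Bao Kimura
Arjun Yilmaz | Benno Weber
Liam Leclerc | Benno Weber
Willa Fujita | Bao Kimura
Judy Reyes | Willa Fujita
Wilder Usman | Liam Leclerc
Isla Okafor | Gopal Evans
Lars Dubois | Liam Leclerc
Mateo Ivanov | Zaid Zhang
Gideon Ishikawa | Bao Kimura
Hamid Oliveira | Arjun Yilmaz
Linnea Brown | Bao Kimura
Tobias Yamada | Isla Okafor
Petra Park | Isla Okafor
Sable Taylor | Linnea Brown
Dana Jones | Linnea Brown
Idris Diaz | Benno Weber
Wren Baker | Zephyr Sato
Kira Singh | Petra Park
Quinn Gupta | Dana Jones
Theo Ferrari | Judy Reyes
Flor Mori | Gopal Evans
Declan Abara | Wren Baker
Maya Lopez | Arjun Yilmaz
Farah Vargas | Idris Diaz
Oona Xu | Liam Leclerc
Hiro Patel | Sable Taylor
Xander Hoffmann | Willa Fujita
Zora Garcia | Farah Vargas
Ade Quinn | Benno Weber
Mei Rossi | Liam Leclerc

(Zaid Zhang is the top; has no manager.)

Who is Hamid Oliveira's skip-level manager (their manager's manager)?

Benno Weber

Hamid Oliveira reports to Arjun Yilmaz, and Arjun Yilmaz reports to Benno Weber. So Hamid Oliveira's skip-level manager is Benno Weber.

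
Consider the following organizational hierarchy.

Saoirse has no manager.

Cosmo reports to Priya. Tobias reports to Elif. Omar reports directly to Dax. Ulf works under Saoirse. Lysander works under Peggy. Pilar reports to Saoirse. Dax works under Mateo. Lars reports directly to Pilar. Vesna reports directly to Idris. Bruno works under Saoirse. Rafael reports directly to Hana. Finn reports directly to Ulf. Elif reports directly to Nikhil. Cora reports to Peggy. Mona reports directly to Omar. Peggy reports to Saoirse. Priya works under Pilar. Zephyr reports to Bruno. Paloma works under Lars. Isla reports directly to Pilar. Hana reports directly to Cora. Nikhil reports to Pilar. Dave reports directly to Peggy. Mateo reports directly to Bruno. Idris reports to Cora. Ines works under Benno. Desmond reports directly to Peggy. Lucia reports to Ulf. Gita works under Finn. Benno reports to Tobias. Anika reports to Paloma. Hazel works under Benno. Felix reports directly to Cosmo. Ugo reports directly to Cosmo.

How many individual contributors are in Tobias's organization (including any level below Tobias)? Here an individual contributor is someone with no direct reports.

The people in Tobias's organization with no one reporting to them are Ines, Hazel. That is 2.

2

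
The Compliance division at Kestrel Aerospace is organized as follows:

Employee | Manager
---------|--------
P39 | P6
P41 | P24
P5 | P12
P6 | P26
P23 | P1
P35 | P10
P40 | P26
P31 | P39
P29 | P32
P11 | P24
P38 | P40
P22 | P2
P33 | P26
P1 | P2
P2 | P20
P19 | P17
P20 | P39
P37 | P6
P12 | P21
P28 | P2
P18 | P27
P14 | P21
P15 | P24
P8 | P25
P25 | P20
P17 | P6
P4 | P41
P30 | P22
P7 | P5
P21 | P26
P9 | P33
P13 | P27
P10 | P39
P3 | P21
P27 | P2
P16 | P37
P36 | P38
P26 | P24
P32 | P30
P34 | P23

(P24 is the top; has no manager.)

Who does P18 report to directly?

P18 reports directly to P27.

P27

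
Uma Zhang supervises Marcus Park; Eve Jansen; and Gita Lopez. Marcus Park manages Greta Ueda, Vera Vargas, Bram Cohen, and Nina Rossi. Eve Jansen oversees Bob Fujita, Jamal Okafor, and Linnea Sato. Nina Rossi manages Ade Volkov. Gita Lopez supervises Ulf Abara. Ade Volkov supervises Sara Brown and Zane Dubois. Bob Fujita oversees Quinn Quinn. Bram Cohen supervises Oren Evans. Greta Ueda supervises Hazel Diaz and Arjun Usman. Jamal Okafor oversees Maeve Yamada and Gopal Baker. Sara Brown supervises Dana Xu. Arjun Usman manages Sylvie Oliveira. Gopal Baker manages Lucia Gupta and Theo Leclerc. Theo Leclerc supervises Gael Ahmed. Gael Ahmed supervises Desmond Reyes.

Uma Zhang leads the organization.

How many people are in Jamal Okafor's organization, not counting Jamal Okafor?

Jamal Okafor directly manages Maeve Yamada, Gopal Baker. Maeve Yamada has no reports. Under Gopal Baker: Theo Leclerc, Gael Ahmed, Desmond Reyes, Lucia Gupta (4). So Jamal Okafor's organization is 2 direct reports plus everyone under them: 1 + 5 = 6.

6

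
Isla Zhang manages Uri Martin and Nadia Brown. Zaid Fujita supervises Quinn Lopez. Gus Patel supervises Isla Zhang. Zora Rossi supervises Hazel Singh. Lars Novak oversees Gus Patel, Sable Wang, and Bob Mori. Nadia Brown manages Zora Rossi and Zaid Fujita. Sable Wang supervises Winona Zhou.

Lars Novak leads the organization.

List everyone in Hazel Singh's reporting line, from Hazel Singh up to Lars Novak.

Hazel Singh -> Zora Rossi -> Nadia Brown -> Isla Zhang -> Gus Patel -> Lars Novak

Hazel Singh reports to Zora Rossi. Zora Rossi reports to Nadia Brown. Nadia Brown reports to Isla Zhang. Isla Zhang reports to Gus Patel. Gus Patel reports to Lars Novak. Lars Novak is at the top.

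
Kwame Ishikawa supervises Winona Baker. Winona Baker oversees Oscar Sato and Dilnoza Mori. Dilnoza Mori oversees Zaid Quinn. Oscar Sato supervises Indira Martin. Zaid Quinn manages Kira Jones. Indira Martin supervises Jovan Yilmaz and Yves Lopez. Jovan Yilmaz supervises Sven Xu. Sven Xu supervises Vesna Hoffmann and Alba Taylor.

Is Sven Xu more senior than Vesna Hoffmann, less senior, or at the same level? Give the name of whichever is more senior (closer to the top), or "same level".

Sven Xu

Sven Xu is 5 levels below Kwame Ishikawa; Vesna Hoffmann is 6. Sven Xu is higher.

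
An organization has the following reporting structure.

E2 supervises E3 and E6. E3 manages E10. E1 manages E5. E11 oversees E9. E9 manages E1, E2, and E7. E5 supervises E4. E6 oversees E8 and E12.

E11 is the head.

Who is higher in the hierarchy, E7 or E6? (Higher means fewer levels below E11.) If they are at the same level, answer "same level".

E7

E7 is 2 levels below E11; E6 is 3. E7 is higher.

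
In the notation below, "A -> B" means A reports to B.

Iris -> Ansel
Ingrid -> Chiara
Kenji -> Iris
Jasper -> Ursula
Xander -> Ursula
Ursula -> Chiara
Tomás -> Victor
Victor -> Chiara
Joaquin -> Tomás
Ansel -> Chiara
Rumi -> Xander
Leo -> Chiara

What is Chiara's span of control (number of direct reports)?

5

Chiara directly manages Ansel, Leo, Ingrid, Ursula, Victor. That is 5 direct reports.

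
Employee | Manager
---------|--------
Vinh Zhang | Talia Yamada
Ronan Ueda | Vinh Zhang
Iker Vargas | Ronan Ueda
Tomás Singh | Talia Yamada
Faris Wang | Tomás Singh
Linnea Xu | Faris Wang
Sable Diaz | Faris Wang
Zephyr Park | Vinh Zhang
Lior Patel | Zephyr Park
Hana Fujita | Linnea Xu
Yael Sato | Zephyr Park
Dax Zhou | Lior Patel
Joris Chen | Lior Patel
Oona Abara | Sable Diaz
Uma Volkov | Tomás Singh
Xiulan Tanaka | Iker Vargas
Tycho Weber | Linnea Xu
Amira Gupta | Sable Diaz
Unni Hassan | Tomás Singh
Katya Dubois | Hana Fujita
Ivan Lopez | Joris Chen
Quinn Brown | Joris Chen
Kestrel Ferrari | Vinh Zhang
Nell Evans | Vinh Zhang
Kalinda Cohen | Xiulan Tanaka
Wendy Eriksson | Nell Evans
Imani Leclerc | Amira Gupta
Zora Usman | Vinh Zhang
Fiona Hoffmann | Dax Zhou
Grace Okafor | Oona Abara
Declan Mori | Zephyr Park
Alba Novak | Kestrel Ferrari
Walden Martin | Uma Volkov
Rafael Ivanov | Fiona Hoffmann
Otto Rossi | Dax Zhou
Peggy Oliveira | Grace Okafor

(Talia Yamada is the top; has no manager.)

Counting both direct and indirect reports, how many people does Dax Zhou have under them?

3

Dax Zhou directly manages Fiona Hoffmann, Otto Rossi. Under Fiona Hoffmann: Rafael Ivanov (1). Otto Rossi has no reports. So Dax Zhou's organization is 2 direct reports plus everyone under them: 2 + 1 = 3.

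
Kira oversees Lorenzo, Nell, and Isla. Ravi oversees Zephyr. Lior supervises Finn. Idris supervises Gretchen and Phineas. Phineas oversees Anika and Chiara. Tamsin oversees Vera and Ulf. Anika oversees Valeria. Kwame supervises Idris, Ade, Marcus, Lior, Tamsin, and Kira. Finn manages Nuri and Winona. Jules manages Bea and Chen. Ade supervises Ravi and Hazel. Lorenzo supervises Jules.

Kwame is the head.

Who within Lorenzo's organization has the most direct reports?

Direct-report counts within Lorenzo's organization: Lorenzo has 1; Jules has 2. The largest is 2, held by Jules.

Jules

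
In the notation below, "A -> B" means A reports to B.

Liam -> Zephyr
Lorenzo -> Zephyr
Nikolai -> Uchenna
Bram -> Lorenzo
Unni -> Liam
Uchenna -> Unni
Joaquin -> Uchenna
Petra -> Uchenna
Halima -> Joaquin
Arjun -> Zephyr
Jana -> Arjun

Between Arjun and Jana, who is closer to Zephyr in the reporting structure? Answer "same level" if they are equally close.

Arjun

Arjun is 1 level below Zephyr; Jana is 2. Arjun is higher.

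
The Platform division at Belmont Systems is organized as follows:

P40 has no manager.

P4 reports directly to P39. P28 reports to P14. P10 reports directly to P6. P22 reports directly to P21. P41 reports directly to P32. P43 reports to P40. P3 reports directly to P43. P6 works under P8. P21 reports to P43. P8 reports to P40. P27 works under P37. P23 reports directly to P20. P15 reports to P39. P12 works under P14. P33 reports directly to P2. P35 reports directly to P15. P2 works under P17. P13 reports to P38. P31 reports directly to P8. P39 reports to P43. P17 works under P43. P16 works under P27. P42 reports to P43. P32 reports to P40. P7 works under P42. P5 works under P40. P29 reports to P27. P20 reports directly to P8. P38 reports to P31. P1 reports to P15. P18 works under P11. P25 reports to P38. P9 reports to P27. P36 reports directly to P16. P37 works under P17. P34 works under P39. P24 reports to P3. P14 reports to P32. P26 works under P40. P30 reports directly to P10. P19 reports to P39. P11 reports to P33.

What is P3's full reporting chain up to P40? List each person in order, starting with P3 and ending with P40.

P3 reports to P43. P43 reports to P40. P40 is at the top.

P3 -> P43 -> P40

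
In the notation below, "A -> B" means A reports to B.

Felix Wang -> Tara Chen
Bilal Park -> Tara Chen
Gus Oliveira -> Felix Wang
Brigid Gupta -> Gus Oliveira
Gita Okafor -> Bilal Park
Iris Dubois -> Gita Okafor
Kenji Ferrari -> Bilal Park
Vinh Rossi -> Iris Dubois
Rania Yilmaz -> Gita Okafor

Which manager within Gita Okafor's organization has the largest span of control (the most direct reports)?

Direct-report counts within Gita Okafor's organization: Gita Okafor has 2; Iris Dubois has 1. The largest is 2, held by Gita Okafor.

Gita Okafor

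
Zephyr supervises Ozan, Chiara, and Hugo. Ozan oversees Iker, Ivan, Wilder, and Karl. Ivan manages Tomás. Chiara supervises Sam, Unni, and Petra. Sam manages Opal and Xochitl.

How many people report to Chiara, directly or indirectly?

Chiara directly manages Sam, Unni, Petra. Under Sam: Xochitl, Opal (2). Unni has no reports. Petra has no reports. So Chiara's organization is 3 direct reports plus everyone under them: 3 + 1 + 1 = 5.

5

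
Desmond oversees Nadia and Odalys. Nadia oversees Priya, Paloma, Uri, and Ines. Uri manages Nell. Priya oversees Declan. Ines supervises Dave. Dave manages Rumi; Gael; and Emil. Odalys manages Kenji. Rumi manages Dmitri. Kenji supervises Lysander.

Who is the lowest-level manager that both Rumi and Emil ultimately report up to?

Dave

Rumi's chain of managers is Dave, Ines, Nadia, Desmond. Emil's chain of managers is Dave, Ines, Nadia, Desmond. The first manager that appears in both chains is Dave.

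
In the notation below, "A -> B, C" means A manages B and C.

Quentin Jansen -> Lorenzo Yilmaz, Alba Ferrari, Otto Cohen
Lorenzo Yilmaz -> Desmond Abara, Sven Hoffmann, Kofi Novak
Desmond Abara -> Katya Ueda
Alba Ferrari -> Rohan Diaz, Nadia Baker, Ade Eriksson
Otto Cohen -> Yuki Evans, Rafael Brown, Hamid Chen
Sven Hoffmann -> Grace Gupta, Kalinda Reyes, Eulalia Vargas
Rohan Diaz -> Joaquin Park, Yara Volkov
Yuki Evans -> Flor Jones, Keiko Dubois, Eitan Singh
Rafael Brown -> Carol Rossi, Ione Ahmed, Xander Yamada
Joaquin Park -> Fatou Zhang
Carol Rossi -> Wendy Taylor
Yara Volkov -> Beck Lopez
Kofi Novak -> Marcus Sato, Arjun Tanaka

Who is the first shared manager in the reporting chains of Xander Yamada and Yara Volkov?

Quentin Jansen

Xander Yamada's chain of managers is Rafael Brown, Otto Cohen, Quentin Jansen. Yara Volkov's chain of managers is Rohan Diaz, Alba Ferrari, Quentin Jansen. The first manager that appears in both chains is Quentin Jansen.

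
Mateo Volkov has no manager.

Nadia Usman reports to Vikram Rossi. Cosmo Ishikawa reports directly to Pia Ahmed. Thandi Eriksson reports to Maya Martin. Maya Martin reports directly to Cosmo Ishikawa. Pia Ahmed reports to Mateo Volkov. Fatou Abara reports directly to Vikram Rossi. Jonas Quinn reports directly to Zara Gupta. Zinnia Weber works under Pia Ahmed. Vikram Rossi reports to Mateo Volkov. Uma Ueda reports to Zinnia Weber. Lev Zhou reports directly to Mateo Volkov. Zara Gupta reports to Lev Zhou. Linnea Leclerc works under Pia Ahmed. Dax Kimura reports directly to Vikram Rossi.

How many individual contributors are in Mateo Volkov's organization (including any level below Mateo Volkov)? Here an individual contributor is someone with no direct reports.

7

The people in Mateo Volkov's organization with no one reporting to them are Uma Ueda, Thandi Eriksson, Linnea Leclerc, Nadia Usman, Dax Kimura, Fatou Abara, Jonas Quinn. That is 7.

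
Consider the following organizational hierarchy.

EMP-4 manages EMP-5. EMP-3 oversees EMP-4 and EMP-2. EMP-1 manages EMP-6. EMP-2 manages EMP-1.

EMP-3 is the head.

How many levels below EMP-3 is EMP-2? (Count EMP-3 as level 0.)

Chain from EMP-2 up to EMP-3: EMP-2 → EMP-3. That is 1 step up, so EMP-2 is 1 level below EMP-3.

1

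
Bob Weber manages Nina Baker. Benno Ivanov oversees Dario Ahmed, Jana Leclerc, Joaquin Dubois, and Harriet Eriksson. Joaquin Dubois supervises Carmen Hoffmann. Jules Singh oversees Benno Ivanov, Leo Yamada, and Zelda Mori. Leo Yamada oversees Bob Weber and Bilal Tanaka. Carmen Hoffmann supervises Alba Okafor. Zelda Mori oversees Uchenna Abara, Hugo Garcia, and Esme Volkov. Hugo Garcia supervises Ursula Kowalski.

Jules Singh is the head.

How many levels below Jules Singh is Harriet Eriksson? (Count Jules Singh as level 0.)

Chain from Harriet Eriksson up to Jules Singh: Harriet Eriksson → Benno Ivanov → Jules Singh. That is 2 steps up, so Harriet Eriksson is 2 levels below Jules Singh.

2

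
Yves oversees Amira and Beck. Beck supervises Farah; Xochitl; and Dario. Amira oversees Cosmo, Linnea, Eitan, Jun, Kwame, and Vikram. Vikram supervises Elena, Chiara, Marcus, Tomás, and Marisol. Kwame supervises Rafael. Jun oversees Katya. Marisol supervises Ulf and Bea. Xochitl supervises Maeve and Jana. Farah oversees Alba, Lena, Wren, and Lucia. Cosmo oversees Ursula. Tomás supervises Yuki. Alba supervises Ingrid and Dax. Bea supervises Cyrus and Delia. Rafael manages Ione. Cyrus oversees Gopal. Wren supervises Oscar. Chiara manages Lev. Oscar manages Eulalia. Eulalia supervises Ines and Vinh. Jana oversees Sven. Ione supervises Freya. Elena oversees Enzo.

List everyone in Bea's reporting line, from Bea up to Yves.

Bea reports to Marisol. Marisol reports to Vikram. Vikram reports to Amira. Amira reports to Yves. Yves is at the top.

Bea -> Marisol -> Vikram -> Amira -> Yves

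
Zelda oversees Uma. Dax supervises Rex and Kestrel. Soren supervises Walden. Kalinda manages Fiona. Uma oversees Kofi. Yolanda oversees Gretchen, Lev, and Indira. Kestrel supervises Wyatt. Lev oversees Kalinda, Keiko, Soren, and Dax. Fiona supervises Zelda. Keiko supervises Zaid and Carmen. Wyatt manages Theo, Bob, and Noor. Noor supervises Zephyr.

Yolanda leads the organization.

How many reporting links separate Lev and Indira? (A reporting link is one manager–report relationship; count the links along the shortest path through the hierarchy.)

Lev is 1 level below Yolanda, and Indira is 1 level below Yolanda (their lowest common manager). The shortest path runs up from Lev to Yolanda and back down to Indira: 1 + 1 = 2 links.

2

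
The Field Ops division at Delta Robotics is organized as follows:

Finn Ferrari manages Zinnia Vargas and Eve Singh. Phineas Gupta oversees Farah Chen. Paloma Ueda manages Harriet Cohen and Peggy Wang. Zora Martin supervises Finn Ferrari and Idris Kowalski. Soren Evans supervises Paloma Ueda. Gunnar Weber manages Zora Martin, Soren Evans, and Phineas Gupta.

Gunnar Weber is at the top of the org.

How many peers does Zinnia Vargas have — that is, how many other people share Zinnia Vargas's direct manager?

1

Zinnia Vargas reports to Finn Ferrari. Finn Ferrari's other direct reports are Eve Singh — 1 peer.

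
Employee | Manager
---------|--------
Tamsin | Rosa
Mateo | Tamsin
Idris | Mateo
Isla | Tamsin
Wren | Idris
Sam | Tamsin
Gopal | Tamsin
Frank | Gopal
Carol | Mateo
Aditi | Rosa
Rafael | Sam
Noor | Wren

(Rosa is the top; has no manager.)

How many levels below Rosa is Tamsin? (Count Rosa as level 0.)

Chain from Tamsin up to Rosa: Tamsin → Rosa. That is 1 step up, so Tamsin is 1 level below Rosa.

1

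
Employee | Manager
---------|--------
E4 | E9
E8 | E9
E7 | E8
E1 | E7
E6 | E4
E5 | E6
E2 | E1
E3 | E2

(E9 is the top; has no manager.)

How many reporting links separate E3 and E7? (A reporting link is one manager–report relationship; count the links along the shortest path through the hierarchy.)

3

E3 is in E7's organization: the chain from E3 up to E7 is E3 → E2 → E1 → E7, which is 3 links.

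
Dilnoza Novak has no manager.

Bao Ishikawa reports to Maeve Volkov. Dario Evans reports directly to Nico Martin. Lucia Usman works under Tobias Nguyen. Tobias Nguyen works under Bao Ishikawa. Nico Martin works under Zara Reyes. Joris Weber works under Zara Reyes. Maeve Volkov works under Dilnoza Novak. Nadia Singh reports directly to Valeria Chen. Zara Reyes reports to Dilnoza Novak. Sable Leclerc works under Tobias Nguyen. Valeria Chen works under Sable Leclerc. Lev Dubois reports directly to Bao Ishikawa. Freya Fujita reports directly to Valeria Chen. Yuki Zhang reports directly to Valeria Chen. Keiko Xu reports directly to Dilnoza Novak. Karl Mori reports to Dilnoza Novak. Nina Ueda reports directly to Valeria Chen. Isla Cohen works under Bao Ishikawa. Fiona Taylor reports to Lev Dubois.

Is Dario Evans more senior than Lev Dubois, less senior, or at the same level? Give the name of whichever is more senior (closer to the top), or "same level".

same level

Both Dario Evans and Lev Dubois are 3 levels below Dilnoza Novak.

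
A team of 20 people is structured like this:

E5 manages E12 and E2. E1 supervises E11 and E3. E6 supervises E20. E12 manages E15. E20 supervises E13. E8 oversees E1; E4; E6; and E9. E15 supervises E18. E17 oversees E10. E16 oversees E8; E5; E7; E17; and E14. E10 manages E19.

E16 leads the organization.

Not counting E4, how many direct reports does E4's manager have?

3

E4 reports to E8. E8's other direct reports are E1, E6, E9 — 3 peers.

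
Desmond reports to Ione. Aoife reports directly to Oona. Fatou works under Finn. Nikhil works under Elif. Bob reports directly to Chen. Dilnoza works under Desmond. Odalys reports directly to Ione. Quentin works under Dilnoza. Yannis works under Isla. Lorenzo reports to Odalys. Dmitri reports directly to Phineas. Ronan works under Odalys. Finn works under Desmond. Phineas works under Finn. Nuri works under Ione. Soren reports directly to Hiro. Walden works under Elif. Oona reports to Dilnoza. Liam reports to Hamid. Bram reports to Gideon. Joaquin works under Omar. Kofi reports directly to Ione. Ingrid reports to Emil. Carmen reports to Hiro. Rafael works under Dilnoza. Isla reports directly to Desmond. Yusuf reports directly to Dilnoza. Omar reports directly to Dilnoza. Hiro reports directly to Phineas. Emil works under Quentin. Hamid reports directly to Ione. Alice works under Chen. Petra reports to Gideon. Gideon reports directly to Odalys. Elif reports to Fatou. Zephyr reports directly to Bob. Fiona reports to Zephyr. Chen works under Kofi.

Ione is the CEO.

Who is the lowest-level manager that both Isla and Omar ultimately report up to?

Desmond

Isla's chain of managers is Desmond, Ione. Omar's chain of managers is Dilnoza, Desmond, Ione. The first manager that appears in both chains is Desmond.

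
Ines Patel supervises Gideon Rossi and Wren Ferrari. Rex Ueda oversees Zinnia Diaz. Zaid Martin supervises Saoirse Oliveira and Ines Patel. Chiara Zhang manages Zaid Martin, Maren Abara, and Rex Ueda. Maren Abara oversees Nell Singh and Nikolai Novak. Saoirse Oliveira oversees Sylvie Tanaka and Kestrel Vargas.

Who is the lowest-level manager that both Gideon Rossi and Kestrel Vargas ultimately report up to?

Zaid Martin

Gideon Rossi's chain of managers is Ines Patel, Zaid Martin, Chiara Zhang. Kestrel Vargas's chain of managers is Saoirse Oliveira, Zaid Martin, Chiara Zhang. The first manager that appears in both chains is Zaid Martin.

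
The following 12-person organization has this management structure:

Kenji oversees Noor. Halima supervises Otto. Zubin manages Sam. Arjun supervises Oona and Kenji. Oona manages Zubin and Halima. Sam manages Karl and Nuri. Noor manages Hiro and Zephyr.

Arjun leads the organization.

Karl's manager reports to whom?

Zubin

Karl reports to Sam, and Sam reports to Zubin. So Karl's skip-level manager is Zubin.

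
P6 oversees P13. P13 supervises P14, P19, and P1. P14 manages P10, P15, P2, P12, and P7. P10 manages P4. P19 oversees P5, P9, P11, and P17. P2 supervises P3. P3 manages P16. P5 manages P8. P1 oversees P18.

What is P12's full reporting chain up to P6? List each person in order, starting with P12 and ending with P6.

P12 reports to P14. P14 reports to P13. P13 reports to P6. P6 is at the top.

P12 -> P14 -> P13 -> P6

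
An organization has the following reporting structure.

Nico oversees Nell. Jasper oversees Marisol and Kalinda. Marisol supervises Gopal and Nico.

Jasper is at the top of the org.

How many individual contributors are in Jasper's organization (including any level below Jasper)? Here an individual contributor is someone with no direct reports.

3

The people in Jasper's organization with no one reporting to them are Gopal, Nell, Kalinda. That is 3.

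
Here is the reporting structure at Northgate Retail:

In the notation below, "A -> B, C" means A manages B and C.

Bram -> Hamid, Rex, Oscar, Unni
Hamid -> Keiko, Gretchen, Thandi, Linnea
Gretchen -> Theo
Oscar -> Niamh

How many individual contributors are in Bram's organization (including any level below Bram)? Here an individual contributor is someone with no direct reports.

The people in Bram's organization with no one reporting to them are Unni, Niamh, Rex, Linnea, Thandi, Theo, Keiko. That is 7.

7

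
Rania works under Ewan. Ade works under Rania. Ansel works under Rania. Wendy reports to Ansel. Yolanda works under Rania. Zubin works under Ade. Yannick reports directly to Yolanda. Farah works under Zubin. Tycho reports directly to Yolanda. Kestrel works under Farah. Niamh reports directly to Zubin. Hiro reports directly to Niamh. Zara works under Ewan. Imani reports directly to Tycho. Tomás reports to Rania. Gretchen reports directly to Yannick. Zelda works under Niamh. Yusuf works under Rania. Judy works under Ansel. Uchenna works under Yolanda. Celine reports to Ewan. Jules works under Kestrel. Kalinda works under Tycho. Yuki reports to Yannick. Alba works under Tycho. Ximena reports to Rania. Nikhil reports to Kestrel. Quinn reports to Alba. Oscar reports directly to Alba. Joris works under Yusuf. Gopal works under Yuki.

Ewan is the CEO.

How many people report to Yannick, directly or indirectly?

3

Yannick directly manages Gretchen, Yuki. Gretchen has no reports. Under Yuki: Gopal (1). So Yannick's organization is 2 direct reports plus everyone under them: 1 + 2 = 3.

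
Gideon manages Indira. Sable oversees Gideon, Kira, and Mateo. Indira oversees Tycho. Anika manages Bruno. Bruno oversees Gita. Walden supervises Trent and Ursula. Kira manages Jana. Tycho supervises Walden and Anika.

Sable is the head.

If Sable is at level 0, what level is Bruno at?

Chain from Bruno up to Sable: Bruno → Anika → Tycho → Indira → Gideon → Sable. That is 5 steps up, so Bruno is 5 levels below Sable.

5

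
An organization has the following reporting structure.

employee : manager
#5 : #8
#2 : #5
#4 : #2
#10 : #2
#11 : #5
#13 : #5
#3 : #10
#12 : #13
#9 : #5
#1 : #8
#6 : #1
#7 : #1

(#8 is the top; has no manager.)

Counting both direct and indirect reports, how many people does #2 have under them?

#2 directly manages #4, #10. #4 has no reports. Under #10: #3 (1). So #2's organization is 2 direct reports plus everyone under them: 1 + 2 = 3.

3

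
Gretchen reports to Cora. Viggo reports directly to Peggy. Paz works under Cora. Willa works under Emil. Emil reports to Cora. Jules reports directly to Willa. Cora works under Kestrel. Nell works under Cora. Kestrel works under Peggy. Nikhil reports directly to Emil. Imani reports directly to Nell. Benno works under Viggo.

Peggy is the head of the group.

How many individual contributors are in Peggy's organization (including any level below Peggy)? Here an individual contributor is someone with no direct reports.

The people in Peggy's organization with no one reporting to them are Imani, Gretchen, Paz, Jules, Nikhil, Benno. That is 6.

6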